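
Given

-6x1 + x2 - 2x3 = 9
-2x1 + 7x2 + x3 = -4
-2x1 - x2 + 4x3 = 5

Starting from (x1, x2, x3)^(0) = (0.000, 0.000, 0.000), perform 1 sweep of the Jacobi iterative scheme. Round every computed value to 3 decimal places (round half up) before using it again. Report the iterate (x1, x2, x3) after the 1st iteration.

Iteration 1:
  x1 = (9 - (1)·0.000 - (-2)·0.000) / (-6) = -1.500
  x2 = (-4 - (-2)·0.000 - (1)·0.000) / (7) = -0.571
  x3 = (5 - (-2)·0.000 - (-1)·0.000) / (4) = 1.250

(-1.500, -0.571, 1.250)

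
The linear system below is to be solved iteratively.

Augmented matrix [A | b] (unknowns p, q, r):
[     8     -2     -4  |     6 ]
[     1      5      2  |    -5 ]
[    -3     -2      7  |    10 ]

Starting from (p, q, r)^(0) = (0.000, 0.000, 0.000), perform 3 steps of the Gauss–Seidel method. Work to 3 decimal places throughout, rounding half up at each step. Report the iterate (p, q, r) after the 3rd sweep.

(1.007, -1.768, 1.355)

Iteration 1:
  p = (6 - (-2)·0.000 - (-4)·0.000) / (8) = 0.750
  q = (-5 - (1)·0.750 - (2)·0.000) / (5) = -1.150
  r = (10 - (-3)·0.750 - (-2)·-1.150) / (7) = 1.421
Iteration 2:
  p = (6 - (-2)·-1.150 - (-4)·1.421) / (8) = 1.173
  q = (-5 - (1)·1.173 - (2)·1.421) / (5) = -1.803
  r = (10 - (-3)·1.173 - (-2)·-1.803) / (7) = 1.416
Iteration 3:
  p = (6 - (-2)·-1.803 - (-4)·1.416) / (8) = 1.007
  q = (-5 - (1)·1.007 - (2)·1.416) / (5) = -1.768
  r = (10 - (-3)·1.007 - (-2)·-1.768) / (7) = 1.355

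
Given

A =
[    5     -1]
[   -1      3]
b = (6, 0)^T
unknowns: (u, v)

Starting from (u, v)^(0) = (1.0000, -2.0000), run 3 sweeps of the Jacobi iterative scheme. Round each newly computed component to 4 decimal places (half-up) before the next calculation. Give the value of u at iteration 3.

Iteration 1:
  u = (6 - (-1)·-2.0000) / (5) = 0.8000
  v = (0 - (-1)·1.0000) / (3) = 0.3333
Iteration 2:
  u = (6 - (-1)·0.3333) / (5) = 1.2667
  v = (0 - (-1)·0.8000) / (3) = 0.2667
Iteration 3:
  u = (6 - (-1)·0.2667) / (5) = 1.2533
  v = (0 - (-1)·1.2667) / (3) = 0.4222

1.2533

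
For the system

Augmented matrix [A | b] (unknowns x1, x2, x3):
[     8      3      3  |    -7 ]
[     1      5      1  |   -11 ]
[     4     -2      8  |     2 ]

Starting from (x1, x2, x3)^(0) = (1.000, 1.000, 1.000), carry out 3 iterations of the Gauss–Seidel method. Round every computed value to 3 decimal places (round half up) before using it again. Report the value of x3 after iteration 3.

-0.308

Iteration 1:
  x1 = (-7 - (3)·1.000 - (3)·1.000) / (8) = -1.625
  x2 = (-11 - (1)·-1.625 - (1)·1.000) / (5) = -2.075
  x3 = (2 - (4)·-1.625 - (-2)·-2.075) / (8) = 0.544
Iteration 2:
  x1 = (-7 - (3)·-2.075 - (3)·0.544) / (8) = -0.301
  x2 = (-11 - (1)·-0.301 - (1)·0.544) / (5) = -2.249
  x3 = (2 - (4)·-0.301 - (-2)·-2.249) / (8) = -0.162
Iteration 3:
  x1 = (-7 - (3)·-2.249 - (3)·-0.162) / (8) = 0.029
  x2 = (-11 - (1)·0.029 - (1)·-0.162) / (5) = -2.173
  x3 = (2 - (4)·0.029 - (-2)·-2.173) / (8) = -0.308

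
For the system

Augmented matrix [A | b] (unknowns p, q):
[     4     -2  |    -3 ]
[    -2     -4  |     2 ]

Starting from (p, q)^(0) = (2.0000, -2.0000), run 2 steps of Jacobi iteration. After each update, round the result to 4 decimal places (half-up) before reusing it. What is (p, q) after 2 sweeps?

(-1.5000, 0.3750)

Iteration 1:
  p = (-3 - (-2)·-2.0000) / (4) = -1.7500
  q = (2 - (-2)·2.0000) / (-4) = -1.5000
Iteration 2:
  p = (-3 - (-2)·-1.5000) / (4) = -1.5000
  q = (2 - (-2)·-1.7500) / (-4) = 0.3750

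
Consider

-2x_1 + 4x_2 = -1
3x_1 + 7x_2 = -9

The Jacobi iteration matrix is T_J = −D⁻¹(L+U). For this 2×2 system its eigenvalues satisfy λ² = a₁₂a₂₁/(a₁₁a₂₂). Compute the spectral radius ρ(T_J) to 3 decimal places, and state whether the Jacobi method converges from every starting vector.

0.926

a₁₂a₂₁/(a₁₁a₂₂) = (4)·(3) / ((-2)·(7)) = -0.857143
ρ = √|-0.857143| = √0.857143 = 0.926
ρ < 1, so Jacobi converges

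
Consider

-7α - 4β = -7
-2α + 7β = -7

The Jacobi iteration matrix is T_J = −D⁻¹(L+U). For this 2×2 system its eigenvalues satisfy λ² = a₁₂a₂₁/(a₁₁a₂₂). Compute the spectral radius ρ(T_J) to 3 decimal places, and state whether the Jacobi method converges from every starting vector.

a₁₂a₂₁/(a₁₁a₂₂) = (-4)·(-2) / ((-7)·(7)) = -0.163265
ρ = √|-0.163265| = √0.163265 = 0.404
ρ < 1, so Jacobi converges

0.404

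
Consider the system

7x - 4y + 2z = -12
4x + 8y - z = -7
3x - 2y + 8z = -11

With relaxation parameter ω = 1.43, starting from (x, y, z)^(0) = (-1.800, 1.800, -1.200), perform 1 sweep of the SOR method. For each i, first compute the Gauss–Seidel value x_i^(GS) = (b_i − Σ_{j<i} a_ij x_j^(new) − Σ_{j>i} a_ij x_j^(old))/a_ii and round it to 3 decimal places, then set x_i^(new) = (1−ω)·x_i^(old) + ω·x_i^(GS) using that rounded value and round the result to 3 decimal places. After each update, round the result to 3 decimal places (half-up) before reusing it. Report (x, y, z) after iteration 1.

Iteration 1:
  x: GS value = (-12 - (-4)·1.800 - (2)·-1.200) / (7) = -0.343;  x ← (1−ω)·-1.800 + ω·-0.343 = 0.284
  y: GS value = (-7 - (4)·0.284 - (-1)·-1.200) / (8) = -1.167;  y ← (1−ω)·1.800 + ω·-1.167 = -2.443
  z: GS value = (-11 - (3)·0.284 - (-2)·-2.443) / (8) = -2.092;  z ← (1−ω)·-1.200 + ω·-2.092 = -2.476

(0.284, -2.443, -2.476)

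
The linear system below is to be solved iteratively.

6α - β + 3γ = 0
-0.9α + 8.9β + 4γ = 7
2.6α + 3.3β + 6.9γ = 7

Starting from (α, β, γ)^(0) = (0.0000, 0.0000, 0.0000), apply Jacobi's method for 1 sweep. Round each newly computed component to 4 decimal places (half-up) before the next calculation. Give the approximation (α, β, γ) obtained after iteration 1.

Iteration 1:
  α = (0 - (-1)·0.0000 - (3)·0.0000) / (6) = 0.0000
  β = (7 - (-0.9)·0.0000 - (4)·0.0000) / (8.9) = 0.7865
  γ = (7 - (2.6)·0.0000 - (3.3)·0.0000) / (6.9) = 1.0145

(0.0000, 0.7865, 1.0145)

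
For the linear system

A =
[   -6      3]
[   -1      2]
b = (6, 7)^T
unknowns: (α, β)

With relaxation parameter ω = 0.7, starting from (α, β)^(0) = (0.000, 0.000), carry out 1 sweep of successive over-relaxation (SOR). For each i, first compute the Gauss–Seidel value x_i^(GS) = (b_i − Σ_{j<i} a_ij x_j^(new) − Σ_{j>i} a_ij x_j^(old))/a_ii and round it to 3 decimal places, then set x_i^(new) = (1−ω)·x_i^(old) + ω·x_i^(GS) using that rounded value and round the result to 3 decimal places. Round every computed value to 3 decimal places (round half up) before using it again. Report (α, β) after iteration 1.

Iteration 1:
  α: GS value = (6 - (3)·0.000) / (-6) = -1.000;  α ← (1−ω)·0.000 + ω·-1.000 = -0.700
  β: GS value = (7 - (-1)·-0.700) / (2) = 3.150;  β ← (1−ω)·0.000 + ω·3.150 = 2.205

(-0.700, 2.205)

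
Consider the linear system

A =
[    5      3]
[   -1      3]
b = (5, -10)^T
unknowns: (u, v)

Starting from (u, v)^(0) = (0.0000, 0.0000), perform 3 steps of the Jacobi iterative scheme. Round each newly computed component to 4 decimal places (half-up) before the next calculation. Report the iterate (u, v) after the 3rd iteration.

Iteration 1:
  u = (5 - (3)·0.0000) / (5) = 1.0000
  v = (-10 - (-1)·0.0000) / (3) = -3.3333
Iteration 2:
  u = (5 - (3)·-3.3333) / (5) = 3.0000
  v = (-10 - (-1)·1.0000) / (3) = -3.0000
Iteration 3:
  u = (5 - (3)·-3.0000) / (5) = 2.8000
  v = (-10 - (-1)·3.0000) / (3) = -2.3333

(2.8000, -2.3333)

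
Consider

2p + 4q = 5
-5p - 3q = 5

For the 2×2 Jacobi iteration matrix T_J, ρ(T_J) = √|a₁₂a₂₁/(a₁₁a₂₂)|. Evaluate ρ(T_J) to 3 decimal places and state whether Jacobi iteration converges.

a₁₂a₂₁/(a₁₁a₂₂) = (4)·(-5) / ((2)·(-3)) = 3.333333
ρ = √|3.333333| = √3.333333 = 1.826
ρ > 1, so Jacobi diverges

1.826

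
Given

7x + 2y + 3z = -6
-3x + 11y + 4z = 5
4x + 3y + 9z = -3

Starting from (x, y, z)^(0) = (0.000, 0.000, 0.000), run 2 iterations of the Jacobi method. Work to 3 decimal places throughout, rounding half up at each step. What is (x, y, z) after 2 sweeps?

(-0.844, 0.342, -0.104)

Iteration 1:
  x = (-6 - (2)·0.000 - (3)·0.000) / (7) = -0.857
  y = (5 - (-3)·0.000 - (4)·0.000) / (11) = 0.455
  z = (-3 - (4)·0.000 - (3)·0.000) / (9) = -0.333
Iteration 2:
  x = (-6 - (2)·0.455 - (3)·-0.333) / (7) = -0.844
  y = (5 - (-3)·-0.857 - (4)·-0.333) / (11) = 0.342
  z = (-3 - (4)·-0.857 - (3)·0.455) / (9) = -0.104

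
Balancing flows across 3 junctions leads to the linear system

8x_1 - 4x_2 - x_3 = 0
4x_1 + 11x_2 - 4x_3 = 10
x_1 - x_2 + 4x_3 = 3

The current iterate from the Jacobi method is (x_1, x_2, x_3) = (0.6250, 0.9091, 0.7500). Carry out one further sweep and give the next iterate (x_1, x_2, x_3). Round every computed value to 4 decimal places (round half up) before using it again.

(0.5483, 0.9545, 0.8210)

One sweep:
  x_1 = (0 - (-4)·0.9091 - (-1)·0.7500) / (8) = 0.5483
  x_2 = (10 - (4)·0.6250 - (-4)·0.7500) / (11) = 0.9545
  x_3 = (3 - (1)·0.6250 - (-1)·0.9091) / (4) = 0.8210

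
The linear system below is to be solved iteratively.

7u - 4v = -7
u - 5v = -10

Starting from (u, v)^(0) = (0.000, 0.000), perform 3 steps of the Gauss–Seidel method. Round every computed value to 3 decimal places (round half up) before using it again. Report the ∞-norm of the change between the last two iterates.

0.117

Iteration 1:
  u = (-7 - (-4)·0.000) / (7) = -1.000
  v = (-10 - (1)·-1.000) / (-5) = 1.800
Iteration 2:
  u = (-7 - (-4)·1.800) / (7) = 0.029
  v = (-10 - (1)·0.029) / (-5) = 2.006
Iteration 3:
  u = (-7 - (-4)·2.006) / (7) = 0.146
  v = (-10 - (1)·0.146) / (-5) = 2.029
Change: (0.117, 0.023) → max |·| = 0.117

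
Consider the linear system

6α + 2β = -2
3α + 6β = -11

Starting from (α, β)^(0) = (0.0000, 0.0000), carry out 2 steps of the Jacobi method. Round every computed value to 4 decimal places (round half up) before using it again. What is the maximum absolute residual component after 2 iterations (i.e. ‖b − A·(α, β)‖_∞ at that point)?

Iteration 1:
  α = (-2 - (2)·0.0000) / (6) = -0.3333
  β = (-11 - (3)·0.0000) / (6) = -1.8333
Iteration 2:
  α = (-2 - (2)·-1.8333) / (6) = 0.2778
  β = (-11 - (3)·-0.3333) / (6) = -1.6667
Residual b − A·x = (-0.3334, -1.8332); ∞-norm = 1.8332

1.8332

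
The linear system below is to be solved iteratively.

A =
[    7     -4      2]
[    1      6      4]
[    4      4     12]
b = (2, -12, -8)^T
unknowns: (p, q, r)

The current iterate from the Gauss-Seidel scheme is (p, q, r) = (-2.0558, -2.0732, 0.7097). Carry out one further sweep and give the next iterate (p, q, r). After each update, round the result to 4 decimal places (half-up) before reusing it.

(-1.1017, -2.2895, 0.4637)

One sweep:
  p = (2 - (-4)·-2.0732 - (2)·0.7097) / (7) = -1.1017
  q = (-12 - (1)·-1.1017 - (4)·0.7097) / (6) = -2.2895
  r = (-8 - (4)·-1.1017 - (4)·-2.2895) / (12) = 0.4637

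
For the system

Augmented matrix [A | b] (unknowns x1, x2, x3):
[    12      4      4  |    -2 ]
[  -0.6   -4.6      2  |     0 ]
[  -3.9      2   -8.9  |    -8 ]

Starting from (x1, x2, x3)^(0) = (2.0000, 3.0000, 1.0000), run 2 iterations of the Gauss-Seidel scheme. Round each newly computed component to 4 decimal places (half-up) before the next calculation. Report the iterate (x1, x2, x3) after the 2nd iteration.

Iteration 1:
  x1 = (-2 - (4)·3.0000 - (4)·1.0000) / (12) = -1.5000
  x2 = (0 - (-0.6)·-1.5000 - (2)·1.0000) / (-4.6) = 0.6304
  x3 = (-8 - (-3.9)·-1.5000 - (2)·0.6304) / (-8.9) = 1.6978
Iteration 2:
  x1 = (-2 - (4)·0.6304 - (4)·1.6978) / (12) = -0.9427
  x2 = (0 - (-0.6)·-0.9427 - (2)·1.6978) / (-4.6) = 0.8611
  x3 = (-8 - (-3.9)·-0.9427 - (2)·0.8611) / (-8.9) = 1.5055

(-0.9427, 0.8611, 1.5055)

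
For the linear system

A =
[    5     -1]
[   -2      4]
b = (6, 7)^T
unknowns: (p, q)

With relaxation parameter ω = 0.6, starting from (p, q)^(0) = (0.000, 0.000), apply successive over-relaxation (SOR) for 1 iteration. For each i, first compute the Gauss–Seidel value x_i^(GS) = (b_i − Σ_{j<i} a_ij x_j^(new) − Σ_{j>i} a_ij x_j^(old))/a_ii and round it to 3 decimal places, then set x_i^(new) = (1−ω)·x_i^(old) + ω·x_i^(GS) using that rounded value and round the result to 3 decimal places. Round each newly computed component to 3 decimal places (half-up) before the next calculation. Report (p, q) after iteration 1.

Iteration 1:
  p: GS value = (6 - (-1)·0.000) / (5) = 1.200;  p ← (1−ω)·0.000 + ω·1.200 = 0.720
  q: GS value = (7 - (-2)·0.720) / (4) = 2.110;  q ← (1−ω)·0.000 + ω·2.110 = 1.266

(0.720, 1.266)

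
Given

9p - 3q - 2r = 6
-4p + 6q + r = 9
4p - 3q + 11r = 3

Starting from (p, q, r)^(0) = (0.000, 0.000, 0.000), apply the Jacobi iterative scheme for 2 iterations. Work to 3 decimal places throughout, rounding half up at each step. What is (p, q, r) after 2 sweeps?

Iteration 1:
  p = (6 - (-3)·0.000 - (-2)·0.000) / (9) = 0.667
  q = (9 - (-4)·0.000 - (1)·0.000) / (6) = 1.500
  r = (3 - (4)·0.000 - (-3)·0.000) / (11) = 0.273
Iteration 2:
  p = (6 - (-3)·1.500 - (-2)·0.273) / (9) = 1.227
  q = (9 - (-4)·0.667 - (1)·0.273) / (6) = 1.899
  r = (3 - (4)·0.667 - (-3)·1.500) / (11) = 0.439

(1.227, 1.899, 0.439)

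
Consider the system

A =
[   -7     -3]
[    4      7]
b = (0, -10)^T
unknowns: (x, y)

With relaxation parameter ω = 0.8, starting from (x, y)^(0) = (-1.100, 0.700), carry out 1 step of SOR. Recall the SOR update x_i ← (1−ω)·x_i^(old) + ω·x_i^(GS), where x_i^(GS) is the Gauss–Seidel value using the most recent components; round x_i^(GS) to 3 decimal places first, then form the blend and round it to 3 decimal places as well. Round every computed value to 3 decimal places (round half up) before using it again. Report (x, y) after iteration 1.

(-0.460, -0.793)

Iteration 1:
  x: GS value = (0 - (-3)·0.700) / (-7) = -0.300;  x ← (1−ω)·-1.100 + ω·-0.300 = -0.460
  y: GS value = (-10 - (4)·-0.460) / (7) = -1.166;  y ← (1−ω)·0.700 + ω·-1.166 = -0.793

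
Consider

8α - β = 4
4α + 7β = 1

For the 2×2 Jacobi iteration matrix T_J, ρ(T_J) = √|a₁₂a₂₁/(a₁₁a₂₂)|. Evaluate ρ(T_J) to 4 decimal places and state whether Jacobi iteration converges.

a₁₂a₂₁/(a₁₁a₂₂) = (-1)·(4) / ((8)·(7)) = -0.071429
ρ = √|-0.071429| = √0.071429 = 0.2673
ρ < 1, so Jacobi converges

0.2673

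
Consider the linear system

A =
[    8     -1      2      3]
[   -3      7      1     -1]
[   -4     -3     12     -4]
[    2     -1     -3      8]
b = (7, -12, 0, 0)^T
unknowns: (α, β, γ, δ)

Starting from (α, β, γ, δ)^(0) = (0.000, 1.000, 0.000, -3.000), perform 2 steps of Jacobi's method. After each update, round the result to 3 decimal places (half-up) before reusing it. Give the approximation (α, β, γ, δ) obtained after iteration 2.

Iteration 1:
  α = (7 - (-1)·1.000 - (2)·0.000 - (3)·-3.000) / (8) = 2.125
  β = (-12 - (-3)·0.000 - (1)·0.000 - (-1)·-3.000) / (7) = -2.143
  γ = (0 - (-4)·0.000 - (-3)·1.000 - (-4)·-3.000) / (12) = -0.750
  δ = (0 - (2)·0.000 - (-1)·1.000 - (-3)·0.000) / (8) = 0.125
Iteration 2:
  α = (7 - (-1)·-2.143 - (2)·-0.750 - (3)·0.125) / (8) = 0.748
  β = (-12 - (-3)·2.125 - (1)·-0.750 - (-1)·0.125) / (7) = -0.679
  γ = (0 - (-4)·2.125 - (-3)·-2.143 - (-4)·0.125) / (12) = 0.214
  δ = (0 - (2)·2.125 - (-1)·-2.143 - (-3)·-0.750) / (8) = -1.080

(0.748, -0.679, 0.214, -1.080)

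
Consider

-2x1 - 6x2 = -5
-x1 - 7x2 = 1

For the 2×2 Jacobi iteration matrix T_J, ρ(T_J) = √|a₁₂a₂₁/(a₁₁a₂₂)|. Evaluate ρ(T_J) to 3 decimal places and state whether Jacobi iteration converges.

a₁₂a₂₁/(a₁₁a₂₂) = (-6)·(-1) / ((-2)·(-7)) = 0.428571
ρ = √|0.428571| = √0.428571 = 0.655
ρ < 1, so Jacobi converges

0.655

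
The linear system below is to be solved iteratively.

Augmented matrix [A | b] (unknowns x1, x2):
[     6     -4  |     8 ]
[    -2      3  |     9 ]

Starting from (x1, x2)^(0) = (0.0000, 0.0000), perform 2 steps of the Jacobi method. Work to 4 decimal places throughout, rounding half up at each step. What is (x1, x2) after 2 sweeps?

(3.3333, 3.8889)

Iteration 1:
  x1 = (8 - (-4)·0.0000) / (6) = 1.3333
  x2 = (9 - (-2)·0.0000) / (3) = 3.0000
Iteration 2:
  x1 = (8 - (-4)·3.0000) / (6) = 3.3333
  x2 = (9 - (-2)·1.3333) / (3) = 3.8889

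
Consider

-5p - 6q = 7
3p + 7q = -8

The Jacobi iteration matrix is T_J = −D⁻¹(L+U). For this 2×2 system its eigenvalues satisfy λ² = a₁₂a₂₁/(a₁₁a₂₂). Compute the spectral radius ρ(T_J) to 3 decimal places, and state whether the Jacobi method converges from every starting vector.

a₁₂a₂₁/(a₁₁a₂₂) = (-6)·(3) / ((-5)·(7)) = 0.514286
ρ = √|0.514286| = √0.514286 = 0.717
ρ < 1, so Jacobi converges

0.717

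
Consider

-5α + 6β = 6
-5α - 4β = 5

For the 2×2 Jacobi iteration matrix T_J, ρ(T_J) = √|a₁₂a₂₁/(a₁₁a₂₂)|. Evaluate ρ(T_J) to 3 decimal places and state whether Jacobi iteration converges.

a₁₂a₂₁/(a₁₁a₂₂) = (6)·(-5) / ((-5)·(-4)) = -1.500000
ρ = √|-1.500000| = √1.500000 = 1.225
ρ > 1, so Jacobi diverges

1.225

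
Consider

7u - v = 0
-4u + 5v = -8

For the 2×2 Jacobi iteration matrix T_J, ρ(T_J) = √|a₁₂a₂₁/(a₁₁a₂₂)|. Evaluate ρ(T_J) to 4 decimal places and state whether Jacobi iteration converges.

a₁₂a₂₁/(a₁₁a₂₂) = (-1)·(-4) / ((7)·(5)) = 0.114286
ρ = √|0.114286| = √0.114286 = 0.3381
ρ < 1, so Jacobi converges

0.3381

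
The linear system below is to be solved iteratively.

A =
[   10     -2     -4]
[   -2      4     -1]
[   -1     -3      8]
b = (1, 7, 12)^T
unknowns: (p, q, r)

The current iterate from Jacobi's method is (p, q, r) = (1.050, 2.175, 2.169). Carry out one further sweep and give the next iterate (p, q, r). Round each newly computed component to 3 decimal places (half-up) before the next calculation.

(1.403, 2.817, 2.447)

One sweep:
  p = (1 - (-2)·2.175 - (-4)·2.169) / (10) = 1.403
  q = (7 - (-2)·1.050 - (-1)·2.169) / (4) = 2.817
  r = (12 - (-1)·1.050 - (-3)·2.175) / (8) = 2.447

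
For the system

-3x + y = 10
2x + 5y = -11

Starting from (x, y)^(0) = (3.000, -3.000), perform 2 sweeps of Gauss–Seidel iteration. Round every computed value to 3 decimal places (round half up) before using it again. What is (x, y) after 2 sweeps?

(-3.489, -0.804)

Iteration 1:
  x = (10 - (1)·-3.000) / (-3) = -4.333
  y = (-11 - (2)·-4.333) / (5) = -0.467
Iteration 2:
  x = (10 - (1)·-0.467) / (-3) = -3.489
  y = (-11 - (2)·-3.489) / (5) = -0.804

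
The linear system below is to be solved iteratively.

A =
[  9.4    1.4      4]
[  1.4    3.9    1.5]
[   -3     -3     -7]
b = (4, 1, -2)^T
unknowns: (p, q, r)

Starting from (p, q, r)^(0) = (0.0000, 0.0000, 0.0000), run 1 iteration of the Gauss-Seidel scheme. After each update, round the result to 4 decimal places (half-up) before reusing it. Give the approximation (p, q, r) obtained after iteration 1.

(0.4255, 0.1037, 0.0589)

Iteration 1:
  p = (4 - (1.4)·0.0000 - (4)·0.0000) / (9.4) = 0.4255
  q = (1 - (1.4)·0.4255 - (1.5)·0.0000) / (3.9) = 0.1037
  r = (-2 - (-3)·0.4255 - (-3)·0.1037) / (-7) = 0.0589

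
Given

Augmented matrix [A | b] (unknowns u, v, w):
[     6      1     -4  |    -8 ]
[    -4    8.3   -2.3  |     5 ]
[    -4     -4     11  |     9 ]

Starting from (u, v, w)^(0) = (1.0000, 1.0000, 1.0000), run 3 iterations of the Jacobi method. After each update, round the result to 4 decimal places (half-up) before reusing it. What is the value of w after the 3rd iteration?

Iteration 1:
  u = (-8 - (1)·1.0000 - (-4)·1.0000) / (6) = -0.8333
  v = (5 - (-4)·1.0000 - (-2.3)·1.0000) / (8.3) = 1.3614
  w = (9 - (-4)·1.0000 - (-4)·1.0000) / (11) = 1.5455
Iteration 2:
  u = (-8 - (1)·1.3614 - (-4)·1.5455) / (6) = -0.5299
  v = (5 - (-4)·-0.8333 - (-2.3)·1.5455) / (8.3) = 0.6291
  w = (9 - (-4)·-0.8333 - (-4)·1.3614) / (11) = 1.0102
Iteration 3:
  u = (-8 - (1)·0.6291 - (-4)·1.0102) / (6) = -0.7647
  v = (5 - (-4)·-0.5299 - (-2.3)·1.0102) / (8.3) = 0.6270
  w = (9 - (-4)·-0.5299 - (-4)·0.6291) / (11) = 0.8543

0.8543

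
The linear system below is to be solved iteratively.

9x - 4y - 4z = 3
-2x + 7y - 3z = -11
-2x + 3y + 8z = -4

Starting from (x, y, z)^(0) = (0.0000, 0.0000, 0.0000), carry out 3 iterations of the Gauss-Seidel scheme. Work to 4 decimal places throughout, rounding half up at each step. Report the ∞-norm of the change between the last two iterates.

Iteration 1:
  x = (3 - (-4)·0.0000 - (-4)·0.0000) / (9) = 0.3333
  y = (-11 - (-2)·0.3333 - (-3)·0.0000) / (7) = -1.4762
  z = (-4 - (-2)·0.3333 - (3)·-1.4762) / (8) = 0.1369
Iteration 2:
  x = (3 - (-4)·-1.4762 - (-4)·0.1369) / (9) = -0.2619
  y = (-11 - (-2)·-0.2619 - (-3)·0.1369) / (7) = -1.5876
  z = (-4 - (-2)·-0.2619 - (3)·-1.5876) / (8) = 0.0299
Iteration 3:
  x = (3 - (-4)·-1.5876 - (-4)·0.0299) / (9) = -0.3590
  y = (-11 - (-2)·-0.3590 - (-3)·0.0299) / (7) = -1.6612
  z = (-4 - (-2)·-0.3590 - (3)·-1.6612) / (8) = 0.0332
Change: (-0.0971, -0.0736, 0.0033) → max |·| = 0.0971

0.0971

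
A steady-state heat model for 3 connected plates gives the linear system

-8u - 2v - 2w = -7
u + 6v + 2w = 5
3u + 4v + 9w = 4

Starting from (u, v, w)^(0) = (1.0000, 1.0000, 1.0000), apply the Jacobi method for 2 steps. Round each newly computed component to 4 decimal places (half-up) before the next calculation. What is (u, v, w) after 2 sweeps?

Iteration 1:
  u = (-7 - (-2)·1.0000 - (-2)·1.0000) / (-8) = 0.3750
  v = (5 - (1)·1.0000 - (2)·1.0000) / (6) = 0.3333
  w = (4 - (3)·1.0000 - (4)·1.0000) / (9) = -0.3333
Iteration 2:
  u = (-7 - (-2)·0.3333 - (-2)·-0.3333) / (-8) = 0.8750
  v = (5 - (1)·0.3750 - (2)·-0.3333) / (6) = 0.8819
  w = (4 - (3)·0.3750 - (4)·0.3333) / (9) = 0.1713

(0.8750, 0.8819, 0.1713)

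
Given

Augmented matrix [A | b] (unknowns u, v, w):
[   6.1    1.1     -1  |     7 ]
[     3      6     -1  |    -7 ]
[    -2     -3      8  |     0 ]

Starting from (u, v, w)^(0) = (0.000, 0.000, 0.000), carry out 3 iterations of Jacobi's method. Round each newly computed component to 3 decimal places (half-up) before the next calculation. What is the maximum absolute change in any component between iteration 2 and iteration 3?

0.162

Iteration 1:
  u = (7 - (1.1)·0.000 - (-1)·0.000) / (6.1) = 1.148
  v = (-7 - (3)·0.000 - (-1)·0.000) / (6) = -1.167
  w = (0 - (-2)·0.000 - (-3)·0.000) / (8) = 0.000
Iteration 2:
  u = (7 - (1.1)·-1.167 - (-1)·0.000) / (6.1) = 1.358
  v = (-7 - (3)·1.148 - (-1)·0.000) / (6) = -1.741
  w = (0 - (-2)·1.148 - (-3)·-1.167) / (8) = -0.151
Iteration 3:
  u = (7 - (1.1)·-1.741 - (-1)·-0.151) / (6.1) = 1.437
  v = (-7 - (3)·1.358 - (-1)·-0.151) / (6) = -1.871
  w = (0 - (-2)·1.358 - (-3)·-1.741) / (8) = -0.313
Change: (0.079, -0.130, -0.162) → max |·| = 0.162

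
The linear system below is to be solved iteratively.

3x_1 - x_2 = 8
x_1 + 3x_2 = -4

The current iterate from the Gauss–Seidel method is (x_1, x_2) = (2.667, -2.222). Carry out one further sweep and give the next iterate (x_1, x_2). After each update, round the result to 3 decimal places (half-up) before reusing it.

One sweep:
  x_1 = (8 - (-1)·-2.222) / (3) = 1.926
  x_2 = (-4 - (1)·1.926) / (3) = -1.975

(1.926, -1.975)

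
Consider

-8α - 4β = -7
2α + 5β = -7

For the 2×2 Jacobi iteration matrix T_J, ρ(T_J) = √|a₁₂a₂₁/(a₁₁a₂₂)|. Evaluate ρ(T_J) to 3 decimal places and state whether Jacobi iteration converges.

a₁₂a₂₁/(a₁₁a₂₂) = (-4)·(2) / ((-8)·(5)) = 0.200000
ρ = √|0.200000| = √0.200000 = 0.447
ρ < 1, so Jacobi converges

0.447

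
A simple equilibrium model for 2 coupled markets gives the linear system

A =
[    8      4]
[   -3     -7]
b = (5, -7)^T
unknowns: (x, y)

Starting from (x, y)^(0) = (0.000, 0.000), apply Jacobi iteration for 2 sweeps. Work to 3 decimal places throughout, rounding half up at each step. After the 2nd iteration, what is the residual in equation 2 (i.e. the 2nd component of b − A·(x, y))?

Iteration 1:
  x = (5 - (4)·0.000) / (8) = 0.625
  y = (-7 - (-3)·0.000) / (-7) = 1.000
Iteration 2:
  x = (5 - (4)·1.000) / (8) = 0.125
  y = (-7 - (-3)·0.625) / (-7) = 0.732
Residual b − A·x = (1.072, -1.501)

-1.501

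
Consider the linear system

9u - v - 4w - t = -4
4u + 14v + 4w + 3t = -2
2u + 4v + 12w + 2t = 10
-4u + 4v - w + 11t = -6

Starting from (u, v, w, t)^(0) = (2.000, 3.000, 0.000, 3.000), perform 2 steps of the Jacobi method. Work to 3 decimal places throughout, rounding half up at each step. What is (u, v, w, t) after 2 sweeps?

(-1.141, 0.274, 1.400, -0.062)

Iteration 1:
  u = (-4 - (-1)·3.000 - (-4)·0.000 - (-1)·3.000) / (9) = 0.222
  v = (-2 - (4)·2.000 - (4)·0.000 - (3)·3.000) / (14) = -1.357
  w = (10 - (2)·2.000 - (4)·3.000 - (2)·3.000) / (12) = -1.000
  t = (-6 - (-4)·2.000 - (4)·3.000 - (-1)·0.000) / (11) = -0.909
Iteration 2:
  u = (-4 - (-1)·-1.357 - (-4)·-1.000 - (-1)·-0.909) / (9) = -1.141
  v = (-2 - (4)·0.222 - (4)·-1.000 - (3)·-0.909) / (14) = 0.274
  w = (10 - (2)·0.222 - (4)·-1.357 - (2)·-0.909) / (12) = 1.400
  t = (-6 - (-4)·0.222 - (4)·-1.357 - (-1)·-1.000) / (11) = -0.062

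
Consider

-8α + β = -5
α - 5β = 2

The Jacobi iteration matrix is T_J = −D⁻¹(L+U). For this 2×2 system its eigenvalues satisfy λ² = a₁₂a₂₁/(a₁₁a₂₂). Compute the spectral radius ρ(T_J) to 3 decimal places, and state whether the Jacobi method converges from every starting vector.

a₁₂a₂₁/(a₁₁a₂₂) = (1)·(1) / ((-8)·(-5)) = 0.025000
ρ = √|0.025000| = √0.025000 = 0.158
ρ < 1, so Jacobi converges

0.158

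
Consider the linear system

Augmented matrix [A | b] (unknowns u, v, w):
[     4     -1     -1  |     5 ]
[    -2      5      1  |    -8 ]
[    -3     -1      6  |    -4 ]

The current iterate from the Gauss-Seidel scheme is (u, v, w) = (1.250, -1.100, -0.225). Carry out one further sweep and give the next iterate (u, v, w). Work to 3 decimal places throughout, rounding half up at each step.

One sweep:
  u = (5 - (-1)·-1.100 - (-1)·-0.225) / (4) = 0.919
  v = (-8 - (-2)·0.919 - (1)·-0.225) / (5) = -1.187
  w = (-4 - (-3)·0.919 - (-1)·-1.187) / (6) = -0.405

(0.919, -1.187, -0.405)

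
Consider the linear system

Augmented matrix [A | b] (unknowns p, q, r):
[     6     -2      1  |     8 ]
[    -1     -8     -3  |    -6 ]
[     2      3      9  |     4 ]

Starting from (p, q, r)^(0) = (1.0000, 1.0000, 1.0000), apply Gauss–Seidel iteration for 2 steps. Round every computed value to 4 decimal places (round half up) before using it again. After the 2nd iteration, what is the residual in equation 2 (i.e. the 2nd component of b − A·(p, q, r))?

Iteration 1:
  p = (8 - (-2)·1.0000 - (1)·1.0000) / (6) = 1.5000
  q = (-6 - (-1)·1.5000 - (-3)·1.0000) / (-8) = 0.1875
  r = (4 - (2)·1.5000 - (3)·0.1875) / (9) = 0.0486
Iteration 2:
  p = (8 - (-2)·0.1875 - (1)·0.0486) / (6) = 1.3877
  q = (-6 - (-1)·1.3877 - (-3)·0.0486) / (-8) = 0.5583
  r = (4 - (2)·1.3877 - (3)·0.5583) / (9) = -0.0500
Residual b − A·x = (0.8404, -0.2959, -0.0003)

-0.2959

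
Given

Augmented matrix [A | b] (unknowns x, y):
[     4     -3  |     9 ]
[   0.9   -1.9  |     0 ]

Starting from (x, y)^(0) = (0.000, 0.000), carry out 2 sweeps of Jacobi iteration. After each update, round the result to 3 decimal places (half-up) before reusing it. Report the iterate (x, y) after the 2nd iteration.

(2.250, 1.066)

Iteration 1:
  x = (9 - (-3)·0.000) / (4) = 2.250
  y = (0 - (0.9)·0.000) / (-1.9) = 0.000
Iteration 2:
  x = (9 - (-3)·0.000) / (4) = 2.250
  y = (0 - (0.9)·2.250) / (-1.9) = 1.066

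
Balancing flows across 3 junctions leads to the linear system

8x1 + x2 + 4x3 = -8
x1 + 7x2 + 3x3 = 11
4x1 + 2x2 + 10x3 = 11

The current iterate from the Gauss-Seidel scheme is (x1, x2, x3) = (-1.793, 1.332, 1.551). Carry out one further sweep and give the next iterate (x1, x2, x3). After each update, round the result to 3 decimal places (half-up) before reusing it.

(-1.942, 1.184, 1.640)

One sweep:
  x1 = (-8 - (1)·1.332 - (4)·1.551) / (8) = -1.942
  x2 = (11 - (1)·-1.942 - (3)·1.551) / (7) = 1.184
  x3 = (11 - (4)·-1.942 - (2)·1.184) / (10) = 1.640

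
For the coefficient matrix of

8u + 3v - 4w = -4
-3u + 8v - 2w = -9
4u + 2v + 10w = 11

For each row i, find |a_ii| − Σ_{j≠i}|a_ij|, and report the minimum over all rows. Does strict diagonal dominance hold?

row 1: |8| − (3+4) = 1
row 2: |8| − (3+2) = 3
row 3: |10| − (4+2) = 4
minimum over rows = 1 → strictly diagonally dominant (convergence guaranteed)

1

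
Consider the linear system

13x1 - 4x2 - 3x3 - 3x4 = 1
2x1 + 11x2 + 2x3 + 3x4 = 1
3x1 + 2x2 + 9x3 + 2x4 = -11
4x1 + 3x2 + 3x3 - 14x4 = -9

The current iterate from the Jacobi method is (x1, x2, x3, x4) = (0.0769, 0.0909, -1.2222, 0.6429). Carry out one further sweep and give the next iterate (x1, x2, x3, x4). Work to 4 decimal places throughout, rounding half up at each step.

One sweep:
  x1 = (1 - (-4)·0.0909 - (-3)·-1.2222 - (-3)·0.6429) / (13) = -0.0288
  x2 = (1 - (2)·0.0769 - (2)·-1.2222 - (3)·0.6429) / (11) = 0.1238
  x3 = (-11 - (3)·0.0769 - (2)·0.0909 - (2)·0.6429) / (9) = -1.4109
  x4 = (-9 - (4)·0.0769 - (3)·0.0909 - (3)·-1.2222) / (-14) = 0.4224

(-0.0288, 0.1238, -1.4109, 0.4224)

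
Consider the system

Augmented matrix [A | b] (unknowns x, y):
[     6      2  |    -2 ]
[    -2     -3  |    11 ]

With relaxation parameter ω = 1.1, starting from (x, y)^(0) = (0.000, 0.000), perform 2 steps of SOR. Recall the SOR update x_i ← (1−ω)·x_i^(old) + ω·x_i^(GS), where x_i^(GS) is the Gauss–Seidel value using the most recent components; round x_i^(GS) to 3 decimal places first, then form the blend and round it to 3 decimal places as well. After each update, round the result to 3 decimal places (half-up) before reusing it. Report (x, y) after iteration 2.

(1.051, -4.427)

Iteration 1:
  x: GS value = (-2 - (2)·0.000) / (6) = -0.333;  x ← (1−ω)·0.000 + ω·-0.333 = -0.366
  y: GS value = (11 - (-2)·-0.366) / (-3) = -3.423;  y ← (1−ω)·0.000 + ω·-3.423 = -3.765
Iteration 2:
  x: GS value = (-2 - (2)·-3.765) / (6) = 0.922;  x ← (1−ω)·-0.366 + ω·0.922 = 1.051
  y: GS value = (11 - (-2)·1.051) / (-3) = -4.367;  y ← (1−ω)·-3.765 + ω·-4.367 = -4.427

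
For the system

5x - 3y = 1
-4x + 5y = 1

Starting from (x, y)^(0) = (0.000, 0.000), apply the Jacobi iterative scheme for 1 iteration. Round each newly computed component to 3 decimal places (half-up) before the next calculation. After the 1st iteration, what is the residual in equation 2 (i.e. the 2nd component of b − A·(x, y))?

Iteration 1:
  x = (1 - (-3)·0.000) / (5) = 0.200
  y = (1 - (-4)·0.000) / (5) = 0.200
Residual b − A·x = (0.600, 0.800)

0.800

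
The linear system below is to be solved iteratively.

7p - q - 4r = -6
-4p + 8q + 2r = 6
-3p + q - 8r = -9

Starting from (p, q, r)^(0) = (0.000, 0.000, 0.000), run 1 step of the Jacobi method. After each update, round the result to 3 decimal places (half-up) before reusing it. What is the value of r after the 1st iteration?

1.125

Iteration 1:
  p = (-6 - (-1)·0.000 - (-4)·0.000) / (7) = -0.857
  q = (6 - (-4)·0.000 - (2)·0.000) / (8) = 0.750
  r = (-9 - (-3)·0.000 - (1)·0.000) / (-8) = 1.125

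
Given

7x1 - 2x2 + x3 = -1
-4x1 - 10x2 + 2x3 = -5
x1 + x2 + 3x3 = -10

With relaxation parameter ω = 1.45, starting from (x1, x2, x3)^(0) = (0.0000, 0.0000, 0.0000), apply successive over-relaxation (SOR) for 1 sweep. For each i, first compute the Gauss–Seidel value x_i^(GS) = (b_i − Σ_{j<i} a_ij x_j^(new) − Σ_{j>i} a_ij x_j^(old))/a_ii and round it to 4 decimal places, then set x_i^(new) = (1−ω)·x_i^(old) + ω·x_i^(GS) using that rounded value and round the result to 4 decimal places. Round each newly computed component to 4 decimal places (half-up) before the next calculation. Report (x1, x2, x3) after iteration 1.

(-0.2072, 0.8452, -5.1417)

Iteration 1:
  x1: GS value = (-1 - (-2)·0.0000 - (1)·0.0000) / (7) = -0.1429;  x1 ← (1−ω)·0.0000 + ω·-0.1429 = -0.2072
  x2: GS value = (-5 - (-4)·-0.2072 - (2)·0.0000) / (-10) = 0.5829;  x2 ← (1−ω)·0.0000 + ω·0.5829 = 0.8452
  x3: GS value = (-10 - (1)·-0.2072 - (1)·0.8452) / (3) = -3.5460;  x3 ← (1−ω)·0.0000 + ω·-3.5460 = -5.1417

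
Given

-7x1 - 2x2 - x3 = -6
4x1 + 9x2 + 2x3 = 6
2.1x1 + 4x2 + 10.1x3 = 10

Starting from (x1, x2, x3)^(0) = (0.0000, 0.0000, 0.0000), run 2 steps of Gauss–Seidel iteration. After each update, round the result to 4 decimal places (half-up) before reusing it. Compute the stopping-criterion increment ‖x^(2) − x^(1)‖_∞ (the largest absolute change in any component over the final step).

Iteration 1:
  x1 = (-6 - (-2)·0.0000 - (-1)·0.0000) / (-7) = 0.8571
  x2 = (6 - (4)·0.8571 - (2)·0.0000) / (9) = 0.2857
  x3 = (10 - (2.1)·0.8571 - (4)·0.2857) / (10.1) = 0.6987
Iteration 2:
  x1 = (-6 - (-2)·0.2857 - (-1)·0.6987) / (-7) = 0.6757
  x2 = (6 - (4)·0.6757 - (2)·0.6987) / (9) = 0.2111
  x3 = (10 - (2.1)·0.6757 - (4)·0.2111) / (10.1) = 0.7660
Change: (-0.1814, -0.0746, 0.0673) → max |·| = 0.1814

0.1814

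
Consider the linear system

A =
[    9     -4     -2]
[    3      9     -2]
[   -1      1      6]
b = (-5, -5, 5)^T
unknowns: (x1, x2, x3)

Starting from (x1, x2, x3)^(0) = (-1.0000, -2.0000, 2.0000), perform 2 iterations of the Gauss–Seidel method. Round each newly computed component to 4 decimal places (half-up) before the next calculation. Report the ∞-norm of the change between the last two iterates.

0.6831

Iteration 1:
  x1 = (-5 - (-4)·-2.0000 - (-2)·2.0000) / (9) = -1.0000
  x2 = (-5 - (3)·-1.0000 - (-2)·2.0000) / (9) = 0.2222
  x3 = (5 - (-1)·-1.0000 - (1)·0.2222) / (6) = 0.6296
Iteration 2:
  x1 = (-5 - (-4)·0.2222 - (-2)·0.6296) / (9) = -0.3169
  x2 = (-5 - (3)·-0.3169 - (-2)·0.6296) / (9) = -0.3100
  x3 = (5 - (-1)·-0.3169 - (1)·-0.3100) / (6) = 0.8322
Change: (0.6831, -0.5322, 0.2026) → max |·| = 0.6831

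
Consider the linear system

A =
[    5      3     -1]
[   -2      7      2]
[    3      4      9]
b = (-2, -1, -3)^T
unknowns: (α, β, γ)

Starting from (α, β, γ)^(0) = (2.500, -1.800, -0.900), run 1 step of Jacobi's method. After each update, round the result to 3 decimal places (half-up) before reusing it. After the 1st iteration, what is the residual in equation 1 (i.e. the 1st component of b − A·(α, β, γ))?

Iteration 1:
  α = (-2 - (3)·-1.800 - (-1)·-0.900) / (5) = 0.500
  β = (-1 - (-2)·2.500 - (2)·-0.900) / (7) = 0.829
  γ = (-3 - (3)·2.500 - (4)·-1.800) / (9) = -0.367
Residual b − A·x = (-7.354, -5.069, -4.513)

-7.354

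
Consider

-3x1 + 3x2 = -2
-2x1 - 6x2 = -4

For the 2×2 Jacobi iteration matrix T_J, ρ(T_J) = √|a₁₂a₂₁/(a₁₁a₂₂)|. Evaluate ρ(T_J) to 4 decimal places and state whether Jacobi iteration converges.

0.5774

a₁₂a₂₁/(a₁₁a₂₂) = (3)·(-2) / ((-3)·(-6)) = -0.333333
ρ = √|-0.333333| = √0.333333 = 0.5774
ρ < 1, so Jacobi converges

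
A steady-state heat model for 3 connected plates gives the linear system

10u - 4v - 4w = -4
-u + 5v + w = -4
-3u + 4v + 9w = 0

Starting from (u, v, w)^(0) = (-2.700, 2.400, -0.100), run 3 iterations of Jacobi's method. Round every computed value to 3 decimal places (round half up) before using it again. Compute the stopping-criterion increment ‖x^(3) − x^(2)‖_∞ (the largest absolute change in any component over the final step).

1.498

Iteration 1:
  u = (-4 - (-4)·2.400 - (-4)·-0.100) / (10) = 0.520
  v = (-4 - (-1)·-2.700 - (1)·-0.100) / (5) = -1.320
  w = (0 - (-3)·-2.700 - (4)·2.400) / (9) = -1.967
Iteration 2:
  u = (-4 - (-4)·-1.320 - (-4)·-1.967) / (10) = -1.715
  v = (-4 - (-1)·0.520 - (1)·-1.967) / (5) = -0.303
  w = (0 - (-3)·0.520 - (4)·-1.320) / (9) = 0.760
Iteration 3:
  u = (-4 - (-4)·-0.303 - (-4)·0.760) / (10) = -0.217
  v = (-4 - (-1)·-1.715 - (1)·0.760) / (5) = -1.295
  w = (0 - (-3)·-1.715 - (4)·-0.303) / (9) = -0.437
Change: (1.498, -0.992, -1.197) → max |·| = 1.498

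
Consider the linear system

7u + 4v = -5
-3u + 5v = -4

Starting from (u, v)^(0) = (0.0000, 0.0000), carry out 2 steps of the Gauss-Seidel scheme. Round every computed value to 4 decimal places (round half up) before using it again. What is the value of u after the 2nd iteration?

-0.0122

Iteration 1:
  u = (-5 - (4)·0.0000) / (7) = -0.7143
  v = (-4 - (-3)·-0.7143) / (5) = -1.2286
Iteration 2:
  u = (-5 - (4)·-1.2286) / (7) = -0.0122
  v = (-4 - (-3)·-0.0122) / (5) = -0.8073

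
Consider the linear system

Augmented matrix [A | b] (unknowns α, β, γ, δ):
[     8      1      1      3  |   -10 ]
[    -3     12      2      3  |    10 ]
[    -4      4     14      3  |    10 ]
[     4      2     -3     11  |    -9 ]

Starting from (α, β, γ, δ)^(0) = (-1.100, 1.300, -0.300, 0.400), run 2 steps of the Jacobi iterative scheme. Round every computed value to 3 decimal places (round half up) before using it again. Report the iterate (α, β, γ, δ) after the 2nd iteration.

(-1.030, 0.646, 0.291, -0.372)

Iteration 1:
  α = (-10 - (1)·1.300 - (1)·-0.300 - (3)·0.400) / (8) = -1.525
  β = (10 - (-3)·-1.100 - (2)·-0.300 - (3)·0.400) / (12) = 0.508
  γ = (10 - (-4)·-1.100 - (4)·1.300 - (3)·0.400) / (14) = -0.057
  δ = (-9 - (4)·-1.100 - (2)·1.300 - (-3)·-0.300) / (11) = -0.736
Iteration 2:
  α = (-10 - (1)·0.508 - (1)·-0.057 - (3)·-0.736) / (8) = -1.030
  β = (10 - (-3)·-1.525 - (2)·-0.057 - (3)·-0.736) / (12) = 0.646
  γ = (10 - (-4)·-1.525 - (4)·0.508 - (3)·-0.736) / (14) = 0.291
  δ = (-9 - (4)·-1.525 - (2)·0.508 - (-3)·-0.057) / (11) = -0.372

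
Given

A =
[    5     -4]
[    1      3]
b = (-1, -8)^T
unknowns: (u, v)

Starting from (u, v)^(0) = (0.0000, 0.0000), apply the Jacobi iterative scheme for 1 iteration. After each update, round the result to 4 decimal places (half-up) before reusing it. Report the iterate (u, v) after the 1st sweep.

Iteration 1:
  u = (-1 - (-4)·0.0000) / (5) = -0.2000
  v = (-8 - (1)·0.0000) / (3) = -2.6667

(-0.2000, -2.6667)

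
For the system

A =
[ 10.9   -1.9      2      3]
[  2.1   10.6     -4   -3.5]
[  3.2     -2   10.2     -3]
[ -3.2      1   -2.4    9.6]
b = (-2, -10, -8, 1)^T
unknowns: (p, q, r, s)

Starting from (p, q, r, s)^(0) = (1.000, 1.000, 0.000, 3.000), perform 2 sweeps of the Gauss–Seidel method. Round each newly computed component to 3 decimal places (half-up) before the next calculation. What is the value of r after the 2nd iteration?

Iteration 1:
  p = (-2 - (-1.9)·1.000 - (2)·0.000 - (3)·3.000) / (10.9) = -0.835
  q = (-10 - (2.1)·-0.835 - (-4)·0.000 - (-3.5)·3.000) / (10.6) = 0.213
  r = (-8 - (3.2)·-0.835 - (-2)·0.213 - (-3)·3.000) / (10.2) = 0.402
  s = (1 - (-3.2)·-0.835 - (1)·0.213 - (-2.4)·0.402) / (9.6) = -0.096
Iteration 2:
  p = (-2 - (-1.9)·0.213 - (2)·0.402 - (3)·-0.096) / (10.9) = -0.194
  q = (-10 - (2.1)·-0.194 - (-4)·0.402 - (-3.5)·-0.096) / (10.6) = -0.785
  r = (-8 - (3.2)·-0.194 - (-2)·-0.785 - (-3)·-0.096) / (10.2) = -0.906
  s = (1 - (-3.2)·-0.194 - (1)·-0.785 - (-2.4)·-0.906) / (9.6) = -0.105

-0.906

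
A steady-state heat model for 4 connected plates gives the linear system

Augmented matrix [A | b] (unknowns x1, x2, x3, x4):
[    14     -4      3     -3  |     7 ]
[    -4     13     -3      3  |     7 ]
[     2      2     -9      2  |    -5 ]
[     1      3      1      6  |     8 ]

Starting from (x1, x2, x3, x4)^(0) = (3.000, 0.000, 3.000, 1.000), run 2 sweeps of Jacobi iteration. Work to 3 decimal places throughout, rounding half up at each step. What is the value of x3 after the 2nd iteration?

Iteration 1:
  x1 = (7 - (-4)·0.000 - (3)·3.000 - (-3)·1.000) / (14) = 0.071
  x2 = (7 - (-4)·3.000 - (-3)·3.000 - (3)·1.000) / (13) = 1.923
  x3 = (-5 - (2)·3.000 - (2)·0.000 - (2)·1.000) / (-9) = 1.444
  x4 = (8 - (1)·3.000 - (3)·0.000 - (1)·3.000) / (6) = 0.333
Iteration 2:
  x1 = (7 - (-4)·1.923 - (3)·1.444 - (-3)·0.333) / (14) = 0.811
  x2 = (7 - (-4)·0.071 - (-3)·1.444 - (3)·0.333) / (13) = 0.817
  x3 = (-5 - (2)·0.071 - (2)·1.923 - (2)·0.333) / (-9) = 1.073
  x4 = (8 - (1)·0.071 - (3)·1.923 - (1)·1.444) / (6) = 0.119

1.073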